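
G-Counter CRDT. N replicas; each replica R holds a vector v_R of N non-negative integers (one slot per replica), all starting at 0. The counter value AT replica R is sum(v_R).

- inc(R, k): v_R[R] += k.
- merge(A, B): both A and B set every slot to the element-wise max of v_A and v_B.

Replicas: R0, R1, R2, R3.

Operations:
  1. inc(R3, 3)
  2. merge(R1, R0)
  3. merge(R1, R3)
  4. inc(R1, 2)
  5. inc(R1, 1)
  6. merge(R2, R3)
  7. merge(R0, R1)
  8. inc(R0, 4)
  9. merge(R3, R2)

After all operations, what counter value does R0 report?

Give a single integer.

Op 1: inc R3 by 3 -> R3=(0,0,0,3) value=3
Op 2: merge R1<->R0 -> R1=(0,0,0,0) R0=(0,0,0,0)
Op 3: merge R1<->R3 -> R1=(0,0,0,3) R3=(0,0,0,3)
Op 4: inc R1 by 2 -> R1=(0,2,0,3) value=5
Op 5: inc R1 by 1 -> R1=(0,3,0,3) value=6
Op 6: merge R2<->R3 -> R2=(0,0,0,3) R3=(0,0,0,3)
Op 7: merge R0<->R1 -> R0=(0,3,0,3) R1=(0,3,0,3)
Op 8: inc R0 by 4 -> R0=(4,3,0,3) value=10
Op 9: merge R3<->R2 -> R3=(0,0,0,3) R2=(0,0,0,3)

Answer: 10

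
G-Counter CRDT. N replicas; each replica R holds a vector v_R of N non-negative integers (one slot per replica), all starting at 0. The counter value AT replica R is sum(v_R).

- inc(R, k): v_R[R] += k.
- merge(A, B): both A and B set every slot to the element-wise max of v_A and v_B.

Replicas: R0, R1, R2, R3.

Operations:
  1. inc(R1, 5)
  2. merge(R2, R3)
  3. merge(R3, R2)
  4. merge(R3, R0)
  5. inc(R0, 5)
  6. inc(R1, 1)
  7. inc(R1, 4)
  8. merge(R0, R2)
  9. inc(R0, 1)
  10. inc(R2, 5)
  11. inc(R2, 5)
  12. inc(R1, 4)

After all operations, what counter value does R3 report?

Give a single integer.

Answer: 0

Derivation:
Op 1: inc R1 by 5 -> R1=(0,5,0,0) value=5
Op 2: merge R2<->R3 -> R2=(0,0,0,0) R3=(0,0,0,0)
Op 3: merge R3<->R2 -> R3=(0,0,0,0) R2=(0,0,0,0)
Op 4: merge R3<->R0 -> R3=(0,0,0,0) R0=(0,0,0,0)
Op 5: inc R0 by 5 -> R0=(5,0,0,0) value=5
Op 6: inc R1 by 1 -> R1=(0,6,0,0) value=6
Op 7: inc R1 by 4 -> R1=(0,10,0,0) value=10
Op 8: merge R0<->R2 -> R0=(5,0,0,0) R2=(5,0,0,0)
Op 9: inc R0 by 1 -> R0=(6,0,0,0) value=6
Op 10: inc R2 by 5 -> R2=(5,0,5,0) value=10
Op 11: inc R2 by 5 -> R2=(5,0,10,0) value=15
Op 12: inc R1 by 4 -> R1=(0,14,0,0) value=14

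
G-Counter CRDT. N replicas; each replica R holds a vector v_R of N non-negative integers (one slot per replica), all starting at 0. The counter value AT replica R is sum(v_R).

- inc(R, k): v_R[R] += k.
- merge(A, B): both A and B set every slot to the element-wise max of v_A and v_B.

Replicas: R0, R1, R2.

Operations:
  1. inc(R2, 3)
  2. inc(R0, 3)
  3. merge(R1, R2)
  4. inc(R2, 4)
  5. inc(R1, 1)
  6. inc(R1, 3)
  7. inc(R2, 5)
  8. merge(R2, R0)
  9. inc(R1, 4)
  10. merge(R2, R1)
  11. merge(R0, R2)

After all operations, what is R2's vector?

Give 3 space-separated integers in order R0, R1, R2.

Op 1: inc R2 by 3 -> R2=(0,0,3) value=3
Op 2: inc R0 by 3 -> R0=(3,0,0) value=3
Op 3: merge R1<->R2 -> R1=(0,0,3) R2=(0,0,3)
Op 4: inc R2 by 4 -> R2=(0,0,7) value=7
Op 5: inc R1 by 1 -> R1=(0,1,3) value=4
Op 6: inc R1 by 3 -> R1=(0,4,3) value=7
Op 7: inc R2 by 5 -> R2=(0,0,12) value=12
Op 8: merge R2<->R0 -> R2=(3,0,12) R0=(3,0,12)
Op 9: inc R1 by 4 -> R1=(0,8,3) value=11
Op 10: merge R2<->R1 -> R2=(3,8,12) R1=(3,8,12)
Op 11: merge R0<->R2 -> R0=(3,8,12) R2=(3,8,12)

Answer: 3 8 12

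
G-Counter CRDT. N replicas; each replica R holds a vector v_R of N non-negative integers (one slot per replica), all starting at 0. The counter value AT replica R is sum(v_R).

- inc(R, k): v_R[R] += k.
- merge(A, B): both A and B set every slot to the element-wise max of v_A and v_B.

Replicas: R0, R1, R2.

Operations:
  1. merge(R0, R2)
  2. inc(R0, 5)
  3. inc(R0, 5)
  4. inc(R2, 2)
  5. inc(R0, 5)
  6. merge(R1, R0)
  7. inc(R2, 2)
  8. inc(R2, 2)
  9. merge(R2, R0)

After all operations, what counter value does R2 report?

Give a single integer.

Answer: 21

Derivation:
Op 1: merge R0<->R2 -> R0=(0,0,0) R2=(0,0,0)
Op 2: inc R0 by 5 -> R0=(5,0,0) value=5
Op 3: inc R0 by 5 -> R0=(10,0,0) value=10
Op 4: inc R2 by 2 -> R2=(0,0,2) value=2
Op 5: inc R0 by 5 -> R0=(15,0,0) value=15
Op 6: merge R1<->R0 -> R1=(15,0,0) R0=(15,0,0)
Op 7: inc R2 by 2 -> R2=(0,0,4) value=4
Op 8: inc R2 by 2 -> R2=(0,0,6) value=6
Op 9: merge R2<->R0 -> R2=(15,0,6) R0=(15,0,6)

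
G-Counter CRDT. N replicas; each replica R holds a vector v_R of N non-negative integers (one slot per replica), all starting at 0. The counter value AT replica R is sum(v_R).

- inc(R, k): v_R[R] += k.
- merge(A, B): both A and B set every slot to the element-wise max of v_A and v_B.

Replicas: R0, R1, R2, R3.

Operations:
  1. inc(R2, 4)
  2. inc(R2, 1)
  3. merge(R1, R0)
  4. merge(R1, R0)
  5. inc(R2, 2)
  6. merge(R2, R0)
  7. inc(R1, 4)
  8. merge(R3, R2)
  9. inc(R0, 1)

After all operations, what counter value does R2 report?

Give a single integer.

Op 1: inc R2 by 4 -> R2=(0,0,4,0) value=4
Op 2: inc R2 by 1 -> R2=(0,0,5,0) value=5
Op 3: merge R1<->R0 -> R1=(0,0,0,0) R0=(0,0,0,0)
Op 4: merge R1<->R0 -> R1=(0,0,0,0) R0=(0,0,0,0)
Op 5: inc R2 by 2 -> R2=(0,0,7,0) value=7
Op 6: merge R2<->R0 -> R2=(0,0,7,0) R0=(0,0,7,0)
Op 7: inc R1 by 4 -> R1=(0,4,0,0) value=4
Op 8: merge R3<->R2 -> R3=(0,0,7,0) R2=(0,0,7,0)
Op 9: inc R0 by 1 -> R0=(1,0,7,0) value=8

Answer: 7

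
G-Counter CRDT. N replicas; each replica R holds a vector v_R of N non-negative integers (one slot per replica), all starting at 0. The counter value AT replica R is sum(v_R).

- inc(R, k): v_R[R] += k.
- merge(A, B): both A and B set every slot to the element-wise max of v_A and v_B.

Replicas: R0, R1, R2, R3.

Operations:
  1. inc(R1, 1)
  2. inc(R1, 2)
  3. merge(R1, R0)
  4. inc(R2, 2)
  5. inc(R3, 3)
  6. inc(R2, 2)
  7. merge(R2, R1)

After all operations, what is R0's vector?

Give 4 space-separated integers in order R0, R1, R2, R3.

Answer: 0 3 0 0

Derivation:
Op 1: inc R1 by 1 -> R1=(0,1,0,0) value=1
Op 2: inc R1 by 2 -> R1=(0,3,0,0) value=3
Op 3: merge R1<->R0 -> R1=(0,3,0,0) R0=(0,3,0,0)
Op 4: inc R2 by 2 -> R2=(0,0,2,0) value=2
Op 5: inc R3 by 3 -> R3=(0,0,0,3) value=3
Op 6: inc R2 by 2 -> R2=(0,0,4,0) value=4
Op 7: merge R2<->R1 -> R2=(0,3,4,0) R1=(0,3,4,0)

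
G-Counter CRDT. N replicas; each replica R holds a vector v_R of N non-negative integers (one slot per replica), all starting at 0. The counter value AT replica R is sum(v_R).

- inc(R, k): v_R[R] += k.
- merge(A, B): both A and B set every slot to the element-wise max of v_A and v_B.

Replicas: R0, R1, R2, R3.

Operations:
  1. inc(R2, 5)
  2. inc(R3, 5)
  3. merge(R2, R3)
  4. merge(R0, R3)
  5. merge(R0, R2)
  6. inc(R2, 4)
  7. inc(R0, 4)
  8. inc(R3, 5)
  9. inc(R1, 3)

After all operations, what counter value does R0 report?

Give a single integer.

Op 1: inc R2 by 5 -> R2=(0,0,5,0) value=5
Op 2: inc R3 by 5 -> R3=(0,0,0,5) value=5
Op 3: merge R2<->R3 -> R2=(0,0,5,5) R3=(0,0,5,5)
Op 4: merge R0<->R3 -> R0=(0,0,5,5) R3=(0,0,5,5)
Op 5: merge R0<->R2 -> R0=(0,0,5,5) R2=(0,0,5,5)
Op 6: inc R2 by 4 -> R2=(0,0,9,5) value=14
Op 7: inc R0 by 4 -> R0=(4,0,5,5) value=14
Op 8: inc R3 by 5 -> R3=(0,0,5,10) value=15
Op 9: inc R1 by 3 -> R1=(0,3,0,0) value=3

Answer: 14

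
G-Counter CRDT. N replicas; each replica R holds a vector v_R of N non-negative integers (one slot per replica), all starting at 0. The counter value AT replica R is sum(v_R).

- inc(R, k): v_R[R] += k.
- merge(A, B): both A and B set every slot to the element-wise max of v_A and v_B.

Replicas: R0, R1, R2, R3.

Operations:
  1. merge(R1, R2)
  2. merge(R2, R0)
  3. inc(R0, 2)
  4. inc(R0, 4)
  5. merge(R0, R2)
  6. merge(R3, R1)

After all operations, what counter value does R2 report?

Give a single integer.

Op 1: merge R1<->R2 -> R1=(0,0,0,0) R2=(0,0,0,0)
Op 2: merge R2<->R0 -> R2=(0,0,0,0) R0=(0,0,0,0)
Op 3: inc R0 by 2 -> R0=(2,0,0,0) value=2
Op 4: inc R0 by 4 -> R0=(6,0,0,0) value=6
Op 5: merge R0<->R2 -> R0=(6,0,0,0) R2=(6,0,0,0)
Op 6: merge R3<->R1 -> R3=(0,0,0,0) R1=(0,0,0,0)

Answer: 6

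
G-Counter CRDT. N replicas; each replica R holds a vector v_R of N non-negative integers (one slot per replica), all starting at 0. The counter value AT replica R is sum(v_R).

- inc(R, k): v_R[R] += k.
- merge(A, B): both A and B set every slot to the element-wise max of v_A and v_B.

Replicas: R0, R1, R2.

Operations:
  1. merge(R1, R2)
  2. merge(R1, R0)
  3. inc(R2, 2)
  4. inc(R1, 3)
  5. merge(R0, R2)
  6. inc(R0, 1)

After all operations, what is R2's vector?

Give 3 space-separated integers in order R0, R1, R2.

Answer: 0 0 2

Derivation:
Op 1: merge R1<->R2 -> R1=(0,0,0) R2=(0,0,0)
Op 2: merge R1<->R0 -> R1=(0,0,0) R0=(0,0,0)
Op 3: inc R2 by 2 -> R2=(0,0,2) value=2
Op 4: inc R1 by 3 -> R1=(0,3,0) value=3
Op 5: merge R0<->R2 -> R0=(0,0,2) R2=(0,0,2)
Op 6: inc R0 by 1 -> R0=(1,0,2) value=3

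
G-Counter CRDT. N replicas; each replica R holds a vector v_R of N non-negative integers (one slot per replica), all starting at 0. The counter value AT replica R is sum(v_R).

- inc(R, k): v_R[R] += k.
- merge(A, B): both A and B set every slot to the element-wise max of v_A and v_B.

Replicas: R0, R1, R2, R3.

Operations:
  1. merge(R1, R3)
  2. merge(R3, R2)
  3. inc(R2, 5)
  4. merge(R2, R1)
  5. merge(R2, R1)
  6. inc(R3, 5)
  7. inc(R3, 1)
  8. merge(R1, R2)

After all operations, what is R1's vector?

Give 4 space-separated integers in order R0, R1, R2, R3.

Op 1: merge R1<->R3 -> R1=(0,0,0,0) R3=(0,0,0,0)
Op 2: merge R3<->R2 -> R3=(0,0,0,0) R2=(0,0,0,0)
Op 3: inc R2 by 5 -> R2=(0,0,5,0) value=5
Op 4: merge R2<->R1 -> R2=(0,0,5,0) R1=(0,0,5,0)
Op 5: merge R2<->R1 -> R2=(0,0,5,0) R1=(0,0,5,0)
Op 6: inc R3 by 5 -> R3=(0,0,0,5) value=5
Op 7: inc R3 by 1 -> R3=(0,0,0,6) value=6
Op 8: merge R1<->R2 -> R1=(0,0,5,0) R2=(0,0,5,0)

Answer: 0 0 5 0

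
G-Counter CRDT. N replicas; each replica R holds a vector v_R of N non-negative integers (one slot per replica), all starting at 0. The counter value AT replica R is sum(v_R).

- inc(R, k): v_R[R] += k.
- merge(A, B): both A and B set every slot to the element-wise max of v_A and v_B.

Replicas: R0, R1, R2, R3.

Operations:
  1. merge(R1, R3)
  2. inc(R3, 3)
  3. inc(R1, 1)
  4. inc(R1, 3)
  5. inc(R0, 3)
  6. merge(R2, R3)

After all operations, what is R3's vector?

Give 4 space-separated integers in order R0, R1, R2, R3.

Op 1: merge R1<->R3 -> R1=(0,0,0,0) R3=(0,0,0,0)
Op 2: inc R3 by 3 -> R3=(0,0,0,3) value=3
Op 3: inc R1 by 1 -> R1=(0,1,0,0) value=1
Op 4: inc R1 by 3 -> R1=(0,4,0,0) value=4
Op 5: inc R0 by 3 -> R0=(3,0,0,0) value=3
Op 6: merge R2<->R3 -> R2=(0,0,0,3) R3=(0,0,0,3)

Answer: 0 0 0 3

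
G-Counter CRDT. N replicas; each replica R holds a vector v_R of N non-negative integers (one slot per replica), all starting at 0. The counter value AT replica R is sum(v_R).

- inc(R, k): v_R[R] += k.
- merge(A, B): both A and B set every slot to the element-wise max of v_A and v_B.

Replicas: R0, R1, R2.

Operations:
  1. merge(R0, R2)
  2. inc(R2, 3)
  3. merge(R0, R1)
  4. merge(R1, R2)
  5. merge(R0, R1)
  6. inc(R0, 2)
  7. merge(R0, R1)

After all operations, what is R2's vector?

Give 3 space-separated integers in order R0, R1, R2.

Answer: 0 0 3

Derivation:
Op 1: merge R0<->R2 -> R0=(0,0,0) R2=(0,0,0)
Op 2: inc R2 by 3 -> R2=(0,0,3) value=3
Op 3: merge R0<->R1 -> R0=(0,0,0) R1=(0,0,0)
Op 4: merge R1<->R2 -> R1=(0,0,3) R2=(0,0,3)
Op 5: merge R0<->R1 -> R0=(0,0,3) R1=(0,0,3)
Op 6: inc R0 by 2 -> R0=(2,0,3) value=5
Op 7: merge R0<->R1 -> R0=(2,0,3) R1=(2,0,3)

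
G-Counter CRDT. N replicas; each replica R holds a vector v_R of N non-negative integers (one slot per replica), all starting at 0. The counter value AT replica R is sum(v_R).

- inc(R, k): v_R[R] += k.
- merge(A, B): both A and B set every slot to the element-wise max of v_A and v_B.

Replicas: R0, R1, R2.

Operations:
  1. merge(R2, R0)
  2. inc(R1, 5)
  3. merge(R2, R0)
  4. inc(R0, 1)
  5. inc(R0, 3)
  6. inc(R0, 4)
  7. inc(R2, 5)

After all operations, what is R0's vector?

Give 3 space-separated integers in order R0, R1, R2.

Answer: 8 0 0

Derivation:
Op 1: merge R2<->R0 -> R2=(0,0,0) R0=(0,0,0)
Op 2: inc R1 by 5 -> R1=(0,5,0) value=5
Op 3: merge R2<->R0 -> R2=(0,0,0) R0=(0,0,0)
Op 4: inc R0 by 1 -> R0=(1,0,0) value=1
Op 5: inc R0 by 3 -> R0=(4,0,0) value=4
Op 6: inc R0 by 4 -> R0=(8,0,0) value=8
Op 7: inc R2 by 5 -> R2=(0,0,5) value=5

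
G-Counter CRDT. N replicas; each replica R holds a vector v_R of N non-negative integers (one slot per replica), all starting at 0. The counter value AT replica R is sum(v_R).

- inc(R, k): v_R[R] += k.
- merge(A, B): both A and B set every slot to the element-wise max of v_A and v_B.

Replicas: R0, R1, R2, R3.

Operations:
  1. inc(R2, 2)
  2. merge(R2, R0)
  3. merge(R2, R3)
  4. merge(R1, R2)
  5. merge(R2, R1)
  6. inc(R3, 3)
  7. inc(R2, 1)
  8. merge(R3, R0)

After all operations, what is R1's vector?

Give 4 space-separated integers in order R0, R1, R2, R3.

Op 1: inc R2 by 2 -> R2=(0,0,2,0) value=2
Op 2: merge R2<->R0 -> R2=(0,0,2,0) R0=(0,0,2,0)
Op 3: merge R2<->R3 -> R2=(0,0,2,0) R3=(0,0,2,0)
Op 4: merge R1<->R2 -> R1=(0,0,2,0) R2=(0,0,2,0)
Op 5: merge R2<->R1 -> R2=(0,0,2,0) R1=(0,0,2,0)
Op 6: inc R3 by 3 -> R3=(0,0,2,3) value=5
Op 7: inc R2 by 1 -> R2=(0,0,3,0) value=3
Op 8: merge R3<->R0 -> R3=(0,0,2,3) R0=(0,0,2,3)

Answer: 0 0 2 0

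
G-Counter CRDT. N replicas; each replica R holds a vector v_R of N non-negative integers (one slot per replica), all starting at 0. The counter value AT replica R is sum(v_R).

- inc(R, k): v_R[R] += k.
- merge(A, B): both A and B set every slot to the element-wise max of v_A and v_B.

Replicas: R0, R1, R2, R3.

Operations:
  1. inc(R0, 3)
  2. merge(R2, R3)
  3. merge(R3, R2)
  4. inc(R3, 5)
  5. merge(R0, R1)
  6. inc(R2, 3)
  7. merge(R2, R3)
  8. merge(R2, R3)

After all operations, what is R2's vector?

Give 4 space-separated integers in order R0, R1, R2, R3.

Answer: 0 0 3 5

Derivation:
Op 1: inc R0 by 3 -> R0=(3,0,0,0) value=3
Op 2: merge R2<->R3 -> R2=(0,0,0,0) R3=(0,0,0,0)
Op 3: merge R3<->R2 -> R3=(0,0,0,0) R2=(0,0,0,0)
Op 4: inc R3 by 5 -> R3=(0,0,0,5) value=5
Op 5: merge R0<->R1 -> R0=(3,0,0,0) R1=(3,0,0,0)
Op 6: inc R2 by 3 -> R2=(0,0,3,0) value=3
Op 7: merge R2<->R3 -> R2=(0,0,3,5) R3=(0,0,3,5)
Op 8: merge R2<->R3 -> R2=(0,0,3,5) R3=(0,0,3,5)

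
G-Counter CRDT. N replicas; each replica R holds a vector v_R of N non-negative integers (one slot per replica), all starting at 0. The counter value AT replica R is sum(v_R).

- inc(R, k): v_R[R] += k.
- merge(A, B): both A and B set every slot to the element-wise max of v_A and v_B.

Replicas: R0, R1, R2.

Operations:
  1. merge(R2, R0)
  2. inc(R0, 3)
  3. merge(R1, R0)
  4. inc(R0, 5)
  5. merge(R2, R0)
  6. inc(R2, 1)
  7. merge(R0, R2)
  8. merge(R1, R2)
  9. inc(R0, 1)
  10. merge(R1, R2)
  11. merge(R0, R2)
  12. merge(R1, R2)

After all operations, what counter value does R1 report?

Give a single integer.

Answer: 10

Derivation:
Op 1: merge R2<->R0 -> R2=(0,0,0) R0=(0,0,0)
Op 2: inc R0 by 3 -> R0=(3,0,0) value=3
Op 3: merge R1<->R0 -> R1=(3,0,0) R0=(3,0,0)
Op 4: inc R0 by 5 -> R0=(8,0,0) value=8
Op 5: merge R2<->R0 -> R2=(8,0,0) R0=(8,0,0)
Op 6: inc R2 by 1 -> R2=(8,0,1) value=9
Op 7: merge R0<->R2 -> R0=(8,0,1) R2=(8,0,1)
Op 8: merge R1<->R2 -> R1=(8,0,1) R2=(8,0,1)
Op 9: inc R0 by 1 -> R0=(9,0,1) value=10
Op 10: merge R1<->R2 -> R1=(8,0,1) R2=(8,0,1)
Op 11: merge R0<->R2 -> R0=(9,0,1) R2=(9,0,1)
Op 12: merge R1<->R2 -> R1=(9,0,1) R2=(9,0,1)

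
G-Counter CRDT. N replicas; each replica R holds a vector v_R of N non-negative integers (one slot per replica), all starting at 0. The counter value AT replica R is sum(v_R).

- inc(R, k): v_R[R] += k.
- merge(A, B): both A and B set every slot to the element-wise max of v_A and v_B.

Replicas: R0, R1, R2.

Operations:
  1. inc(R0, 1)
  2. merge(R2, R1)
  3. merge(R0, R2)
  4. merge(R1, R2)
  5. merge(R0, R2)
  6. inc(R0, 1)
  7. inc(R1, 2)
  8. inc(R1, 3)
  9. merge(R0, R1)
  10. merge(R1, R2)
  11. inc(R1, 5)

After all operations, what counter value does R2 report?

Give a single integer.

Answer: 7

Derivation:
Op 1: inc R0 by 1 -> R0=(1,0,0) value=1
Op 2: merge R2<->R1 -> R2=(0,0,0) R1=(0,0,0)
Op 3: merge R0<->R2 -> R0=(1,0,0) R2=(1,0,0)
Op 4: merge R1<->R2 -> R1=(1,0,0) R2=(1,0,0)
Op 5: merge R0<->R2 -> R0=(1,0,0) R2=(1,0,0)
Op 6: inc R0 by 1 -> R0=(2,0,0) value=2
Op 7: inc R1 by 2 -> R1=(1,2,0) value=3
Op 8: inc R1 by 3 -> R1=(1,5,0) value=6
Op 9: merge R0<->R1 -> R0=(2,5,0) R1=(2,5,0)
Op 10: merge R1<->R2 -> R1=(2,5,0) R2=(2,5,0)
Op 11: inc R1 by 5 -> R1=(2,10,0) value=12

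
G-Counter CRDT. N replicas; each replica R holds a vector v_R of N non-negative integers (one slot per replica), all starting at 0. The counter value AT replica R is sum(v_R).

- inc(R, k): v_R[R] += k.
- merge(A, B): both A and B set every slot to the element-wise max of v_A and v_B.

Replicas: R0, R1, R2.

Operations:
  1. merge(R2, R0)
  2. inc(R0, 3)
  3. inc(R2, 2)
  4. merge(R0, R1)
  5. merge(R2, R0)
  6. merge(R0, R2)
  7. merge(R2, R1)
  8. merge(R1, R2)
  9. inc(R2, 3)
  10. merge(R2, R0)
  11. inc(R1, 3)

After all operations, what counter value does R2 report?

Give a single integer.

Answer: 8

Derivation:
Op 1: merge R2<->R0 -> R2=(0,0,0) R0=(0,0,0)
Op 2: inc R0 by 3 -> R0=(3,0,0) value=3
Op 3: inc R2 by 2 -> R2=(0,0,2) value=2
Op 4: merge R0<->R1 -> R0=(3,0,0) R1=(3,0,0)
Op 5: merge R2<->R0 -> R2=(3,0,2) R0=(3,0,2)
Op 6: merge R0<->R2 -> R0=(3,0,2) R2=(3,0,2)
Op 7: merge R2<->R1 -> R2=(3,0,2) R1=(3,0,2)
Op 8: merge R1<->R2 -> R1=(3,0,2) R2=(3,0,2)
Op 9: inc R2 by 3 -> R2=(3,0,5) value=8
Op 10: merge R2<->R0 -> R2=(3,0,5) R0=(3,0,5)
Op 11: inc R1 by 3 -> R1=(3,3,2) value=8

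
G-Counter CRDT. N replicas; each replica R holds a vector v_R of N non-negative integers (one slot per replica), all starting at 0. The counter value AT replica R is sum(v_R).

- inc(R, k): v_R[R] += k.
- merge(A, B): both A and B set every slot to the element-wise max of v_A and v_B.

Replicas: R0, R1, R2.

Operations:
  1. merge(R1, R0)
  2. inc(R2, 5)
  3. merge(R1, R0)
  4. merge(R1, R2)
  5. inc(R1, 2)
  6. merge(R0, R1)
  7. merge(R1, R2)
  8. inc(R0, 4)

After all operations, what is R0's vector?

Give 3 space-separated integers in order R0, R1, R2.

Op 1: merge R1<->R0 -> R1=(0,0,0) R0=(0,0,0)
Op 2: inc R2 by 5 -> R2=(0,0,5) value=5
Op 3: merge R1<->R0 -> R1=(0,0,0) R0=(0,0,0)
Op 4: merge R1<->R2 -> R1=(0,0,5) R2=(0,0,5)
Op 5: inc R1 by 2 -> R1=(0,2,5) value=7
Op 6: merge R0<->R1 -> R0=(0,2,5) R1=(0,2,5)
Op 7: merge R1<->R2 -> R1=(0,2,5) R2=(0,2,5)
Op 8: inc R0 by 4 -> R0=(4,2,5) value=11

Answer: 4 2 5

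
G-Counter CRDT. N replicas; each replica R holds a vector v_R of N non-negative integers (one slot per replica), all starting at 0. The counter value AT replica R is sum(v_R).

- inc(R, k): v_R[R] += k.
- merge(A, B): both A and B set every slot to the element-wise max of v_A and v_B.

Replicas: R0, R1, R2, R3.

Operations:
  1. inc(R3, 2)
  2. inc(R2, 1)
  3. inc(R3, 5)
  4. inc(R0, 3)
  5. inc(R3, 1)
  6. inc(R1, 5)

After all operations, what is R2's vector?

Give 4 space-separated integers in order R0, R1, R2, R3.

Answer: 0 0 1 0

Derivation:
Op 1: inc R3 by 2 -> R3=(0,0,0,2) value=2
Op 2: inc R2 by 1 -> R2=(0,0,1,0) value=1
Op 3: inc R3 by 5 -> R3=(0,0,0,7) value=7
Op 4: inc R0 by 3 -> R0=(3,0,0,0) value=3
Op 5: inc R3 by 1 -> R3=(0,0,0,8) value=8
Op 6: inc R1 by 5 -> R1=(0,5,0,0) value=5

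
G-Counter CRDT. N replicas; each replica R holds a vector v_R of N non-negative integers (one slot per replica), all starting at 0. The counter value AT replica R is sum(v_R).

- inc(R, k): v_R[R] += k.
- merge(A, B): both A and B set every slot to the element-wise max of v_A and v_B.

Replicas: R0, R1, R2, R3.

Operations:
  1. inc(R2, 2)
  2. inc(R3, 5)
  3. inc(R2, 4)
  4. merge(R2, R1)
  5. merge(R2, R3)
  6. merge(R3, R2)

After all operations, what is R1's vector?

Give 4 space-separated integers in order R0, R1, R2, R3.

Answer: 0 0 6 0

Derivation:
Op 1: inc R2 by 2 -> R2=(0,0,2,0) value=2
Op 2: inc R3 by 5 -> R3=(0,0,0,5) value=5
Op 3: inc R2 by 4 -> R2=(0,0,6,0) value=6
Op 4: merge R2<->R1 -> R2=(0,0,6,0) R1=(0,0,6,0)
Op 5: merge R2<->R3 -> R2=(0,0,6,5) R3=(0,0,6,5)
Op 6: merge R3<->R2 -> R3=(0,0,6,5) R2=(0,0,6,5)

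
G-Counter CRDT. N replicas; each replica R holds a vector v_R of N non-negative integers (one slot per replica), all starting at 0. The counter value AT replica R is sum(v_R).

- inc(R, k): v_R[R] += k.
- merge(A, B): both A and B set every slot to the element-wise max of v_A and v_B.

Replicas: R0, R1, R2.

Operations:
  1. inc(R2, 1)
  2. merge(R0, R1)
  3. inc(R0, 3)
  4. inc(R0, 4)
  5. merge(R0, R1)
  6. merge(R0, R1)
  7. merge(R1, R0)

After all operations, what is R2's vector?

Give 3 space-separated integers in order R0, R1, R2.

Op 1: inc R2 by 1 -> R2=(0,0,1) value=1
Op 2: merge R0<->R1 -> R0=(0,0,0) R1=(0,0,0)
Op 3: inc R0 by 3 -> R0=(3,0,0) value=3
Op 4: inc R0 by 4 -> R0=(7,0,0) value=7
Op 5: merge R0<->R1 -> R0=(7,0,0) R1=(7,0,0)
Op 6: merge R0<->R1 -> R0=(7,0,0) R1=(7,0,0)
Op 7: merge R1<->R0 -> R1=(7,0,0) R0=(7,0,0)

Answer: 0 0 1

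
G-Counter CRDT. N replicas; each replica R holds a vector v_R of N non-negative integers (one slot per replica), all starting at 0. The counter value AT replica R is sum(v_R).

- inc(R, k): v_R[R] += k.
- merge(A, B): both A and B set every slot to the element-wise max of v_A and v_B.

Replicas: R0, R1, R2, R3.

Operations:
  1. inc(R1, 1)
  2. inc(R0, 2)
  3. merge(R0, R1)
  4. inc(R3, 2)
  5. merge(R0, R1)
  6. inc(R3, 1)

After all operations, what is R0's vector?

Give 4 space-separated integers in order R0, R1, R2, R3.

Op 1: inc R1 by 1 -> R1=(0,1,0,0) value=1
Op 2: inc R0 by 2 -> R0=(2,0,0,0) value=2
Op 3: merge R0<->R1 -> R0=(2,1,0,0) R1=(2,1,0,0)
Op 4: inc R3 by 2 -> R3=(0,0,0,2) value=2
Op 5: merge R0<->R1 -> R0=(2,1,0,0) R1=(2,1,0,0)
Op 6: inc R3 by 1 -> R3=(0,0,0,3) value=3

Answer: 2 1 0 0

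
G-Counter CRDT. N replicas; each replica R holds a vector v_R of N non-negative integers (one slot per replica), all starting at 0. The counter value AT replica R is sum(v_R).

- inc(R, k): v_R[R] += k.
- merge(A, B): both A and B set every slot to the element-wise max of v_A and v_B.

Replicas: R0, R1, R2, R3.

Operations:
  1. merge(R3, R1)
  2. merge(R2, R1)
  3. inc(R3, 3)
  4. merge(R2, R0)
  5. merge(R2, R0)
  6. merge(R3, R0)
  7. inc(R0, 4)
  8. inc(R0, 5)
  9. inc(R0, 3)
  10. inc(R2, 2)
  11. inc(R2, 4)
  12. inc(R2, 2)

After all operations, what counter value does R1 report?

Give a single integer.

Answer: 0

Derivation:
Op 1: merge R3<->R1 -> R3=(0,0,0,0) R1=(0,0,0,0)
Op 2: merge R2<->R1 -> R2=(0,0,0,0) R1=(0,0,0,0)
Op 3: inc R3 by 3 -> R3=(0,0,0,3) value=3
Op 4: merge R2<->R0 -> R2=(0,0,0,0) R0=(0,0,0,0)
Op 5: merge R2<->R0 -> R2=(0,0,0,0) R0=(0,0,0,0)
Op 6: merge R3<->R0 -> R3=(0,0,0,3) R0=(0,0,0,3)
Op 7: inc R0 by 4 -> R0=(4,0,0,3) value=7
Op 8: inc R0 by 5 -> R0=(9,0,0,3) value=12
Op 9: inc R0 by 3 -> R0=(12,0,0,3) value=15
Op 10: inc R2 by 2 -> R2=(0,0,2,0) value=2
Op 11: inc R2 by 4 -> R2=(0,0,6,0) value=6
Op 12: inc R2 by 2 -> R2=(0,0,8,0) value=8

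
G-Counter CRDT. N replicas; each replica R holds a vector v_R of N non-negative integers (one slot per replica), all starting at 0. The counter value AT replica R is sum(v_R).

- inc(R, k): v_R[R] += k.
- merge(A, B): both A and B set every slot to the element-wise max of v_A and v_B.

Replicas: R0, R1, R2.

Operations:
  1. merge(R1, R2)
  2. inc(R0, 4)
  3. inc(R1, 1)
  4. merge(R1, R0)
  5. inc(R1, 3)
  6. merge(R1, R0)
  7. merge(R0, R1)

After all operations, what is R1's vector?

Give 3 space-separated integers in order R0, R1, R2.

Answer: 4 4 0

Derivation:
Op 1: merge R1<->R2 -> R1=(0,0,0) R2=(0,0,0)
Op 2: inc R0 by 4 -> R0=(4,0,0) value=4
Op 3: inc R1 by 1 -> R1=(0,1,0) value=1
Op 4: merge R1<->R0 -> R1=(4,1,0) R0=(4,1,0)
Op 5: inc R1 by 3 -> R1=(4,4,0) value=8
Op 6: merge R1<->R0 -> R1=(4,4,0) R0=(4,4,0)
Op 7: merge R0<->R1 -> R0=(4,4,0) R1=(4,4,0)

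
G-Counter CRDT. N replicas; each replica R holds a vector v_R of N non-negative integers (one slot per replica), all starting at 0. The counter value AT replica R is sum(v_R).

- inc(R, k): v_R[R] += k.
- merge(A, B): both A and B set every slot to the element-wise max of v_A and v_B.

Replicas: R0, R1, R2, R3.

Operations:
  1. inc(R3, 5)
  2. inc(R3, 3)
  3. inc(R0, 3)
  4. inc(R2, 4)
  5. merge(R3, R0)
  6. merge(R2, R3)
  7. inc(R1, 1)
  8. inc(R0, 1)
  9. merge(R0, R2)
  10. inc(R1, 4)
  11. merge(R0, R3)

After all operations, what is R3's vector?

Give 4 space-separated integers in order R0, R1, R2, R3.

Answer: 4 0 4 8

Derivation:
Op 1: inc R3 by 5 -> R3=(0,0,0,5) value=5
Op 2: inc R3 by 3 -> R3=(0,0,0,8) value=8
Op 3: inc R0 by 3 -> R0=(3,0,0,0) value=3
Op 4: inc R2 by 4 -> R2=(0,0,4,0) value=4
Op 5: merge R3<->R0 -> R3=(3,0,0,8) R0=(3,0,0,8)
Op 6: merge R2<->R3 -> R2=(3,0,4,8) R3=(3,0,4,8)
Op 7: inc R1 by 1 -> R1=(0,1,0,0) value=1
Op 8: inc R0 by 1 -> R0=(4,0,0,8) value=12
Op 9: merge R0<->R2 -> R0=(4,0,4,8) R2=(4,0,4,8)
Op 10: inc R1 by 4 -> R1=(0,5,0,0) value=5
Op 11: merge R0<->R3 -> R0=(4,0,4,8) R3=(4,0,4,8)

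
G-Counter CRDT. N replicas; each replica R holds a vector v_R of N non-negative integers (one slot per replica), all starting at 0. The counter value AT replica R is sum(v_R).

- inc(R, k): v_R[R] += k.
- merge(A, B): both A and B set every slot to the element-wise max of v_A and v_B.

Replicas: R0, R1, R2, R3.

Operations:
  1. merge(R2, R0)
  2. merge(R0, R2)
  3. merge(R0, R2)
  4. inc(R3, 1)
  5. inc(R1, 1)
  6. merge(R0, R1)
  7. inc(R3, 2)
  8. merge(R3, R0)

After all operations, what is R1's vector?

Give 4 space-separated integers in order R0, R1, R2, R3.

Op 1: merge R2<->R0 -> R2=(0,0,0,0) R0=(0,0,0,0)
Op 2: merge R0<->R2 -> R0=(0,0,0,0) R2=(0,0,0,0)
Op 3: merge R0<->R2 -> R0=(0,0,0,0) R2=(0,0,0,0)
Op 4: inc R3 by 1 -> R3=(0,0,0,1) value=1
Op 5: inc R1 by 1 -> R1=(0,1,0,0) value=1
Op 6: merge R0<->R1 -> R0=(0,1,0,0) R1=(0,1,0,0)
Op 7: inc R3 by 2 -> R3=(0,0,0,3) value=3
Op 8: merge R3<->R0 -> R3=(0,1,0,3) R0=(0,1,0,3)

Answer: 0 1 0 0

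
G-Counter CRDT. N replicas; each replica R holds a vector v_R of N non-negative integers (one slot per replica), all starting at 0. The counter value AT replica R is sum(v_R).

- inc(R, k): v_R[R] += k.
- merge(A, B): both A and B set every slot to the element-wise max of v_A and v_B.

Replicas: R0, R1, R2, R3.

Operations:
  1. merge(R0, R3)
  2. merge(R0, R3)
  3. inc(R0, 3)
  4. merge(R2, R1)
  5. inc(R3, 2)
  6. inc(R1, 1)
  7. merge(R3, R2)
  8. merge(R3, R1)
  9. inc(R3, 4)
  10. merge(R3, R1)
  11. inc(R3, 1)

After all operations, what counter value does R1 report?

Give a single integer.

Answer: 7

Derivation:
Op 1: merge R0<->R3 -> R0=(0,0,0,0) R3=(0,0,0,0)
Op 2: merge R0<->R3 -> R0=(0,0,0,0) R3=(0,0,0,0)
Op 3: inc R0 by 3 -> R0=(3,0,0,0) value=3
Op 4: merge R2<->R1 -> R2=(0,0,0,0) R1=(0,0,0,0)
Op 5: inc R3 by 2 -> R3=(0,0,0,2) value=2
Op 6: inc R1 by 1 -> R1=(0,1,0,0) value=1
Op 7: merge R3<->R2 -> R3=(0,0,0,2) R2=(0,0,0,2)
Op 8: merge R3<->R1 -> R3=(0,1,0,2) R1=(0,1,0,2)
Op 9: inc R3 by 4 -> R3=(0,1,0,6) value=7
Op 10: merge R3<->R1 -> R3=(0,1,0,6) R1=(0,1,0,6)
Op 11: inc R3 by 1 -> R3=(0,1,0,7) value=8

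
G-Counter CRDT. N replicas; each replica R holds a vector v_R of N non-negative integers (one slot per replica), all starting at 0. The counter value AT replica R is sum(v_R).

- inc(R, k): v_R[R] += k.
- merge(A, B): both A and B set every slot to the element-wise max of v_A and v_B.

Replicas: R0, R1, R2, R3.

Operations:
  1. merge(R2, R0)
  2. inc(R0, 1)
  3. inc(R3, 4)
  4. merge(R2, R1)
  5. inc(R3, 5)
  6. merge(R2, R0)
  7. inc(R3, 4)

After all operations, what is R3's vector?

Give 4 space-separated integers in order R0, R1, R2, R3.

Answer: 0 0 0 13

Derivation:
Op 1: merge R2<->R0 -> R2=(0,0,0,0) R0=(0,0,0,0)
Op 2: inc R0 by 1 -> R0=(1,0,0,0) value=1
Op 3: inc R3 by 4 -> R3=(0,0,0,4) value=4
Op 4: merge R2<->R1 -> R2=(0,0,0,0) R1=(0,0,0,0)
Op 5: inc R3 by 5 -> R3=(0,0,0,9) value=9
Op 6: merge R2<->R0 -> R2=(1,0,0,0) R0=(1,0,0,0)
Op 7: inc R3 by 4 -> R3=(0,0,0,13) value=13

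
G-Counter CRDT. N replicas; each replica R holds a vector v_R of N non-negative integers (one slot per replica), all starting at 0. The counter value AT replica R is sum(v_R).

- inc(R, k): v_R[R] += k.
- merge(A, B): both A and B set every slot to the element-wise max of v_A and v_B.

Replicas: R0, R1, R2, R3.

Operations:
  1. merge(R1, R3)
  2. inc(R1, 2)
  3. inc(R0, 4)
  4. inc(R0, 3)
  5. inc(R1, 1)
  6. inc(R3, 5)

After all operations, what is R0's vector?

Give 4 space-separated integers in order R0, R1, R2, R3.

Answer: 7 0 0 0

Derivation:
Op 1: merge R1<->R3 -> R1=(0,0,0,0) R3=(0,0,0,0)
Op 2: inc R1 by 2 -> R1=(0,2,0,0) value=2
Op 3: inc R0 by 4 -> R0=(4,0,0,0) value=4
Op 4: inc R0 by 3 -> R0=(7,0,0,0) value=7
Op 5: inc R1 by 1 -> R1=(0,3,0,0) value=3
Op 6: inc R3 by 5 -> R3=(0,0,0,5) value=5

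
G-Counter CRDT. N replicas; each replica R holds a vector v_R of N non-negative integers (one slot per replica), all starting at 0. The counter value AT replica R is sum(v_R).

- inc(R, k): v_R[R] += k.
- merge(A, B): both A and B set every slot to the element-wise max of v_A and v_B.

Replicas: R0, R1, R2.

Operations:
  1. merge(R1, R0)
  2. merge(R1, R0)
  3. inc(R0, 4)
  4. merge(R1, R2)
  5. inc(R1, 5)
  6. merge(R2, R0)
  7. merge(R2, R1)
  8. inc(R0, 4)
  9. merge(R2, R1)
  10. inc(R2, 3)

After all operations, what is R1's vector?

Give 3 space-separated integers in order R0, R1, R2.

Answer: 4 5 0

Derivation:
Op 1: merge R1<->R0 -> R1=(0,0,0) R0=(0,0,0)
Op 2: merge R1<->R0 -> R1=(0,0,0) R0=(0,0,0)
Op 3: inc R0 by 4 -> R0=(4,0,0) value=4
Op 4: merge R1<->R2 -> R1=(0,0,0) R2=(0,0,0)
Op 5: inc R1 by 5 -> R1=(0,5,0) value=5
Op 6: merge R2<->R0 -> R2=(4,0,0) R0=(4,0,0)
Op 7: merge R2<->R1 -> R2=(4,5,0) R1=(4,5,0)
Op 8: inc R0 by 4 -> R0=(8,0,0) value=8
Op 9: merge R2<->R1 -> R2=(4,5,0) R1=(4,5,0)
Op 10: inc R2 by 3 -> R2=(4,5,3) value=12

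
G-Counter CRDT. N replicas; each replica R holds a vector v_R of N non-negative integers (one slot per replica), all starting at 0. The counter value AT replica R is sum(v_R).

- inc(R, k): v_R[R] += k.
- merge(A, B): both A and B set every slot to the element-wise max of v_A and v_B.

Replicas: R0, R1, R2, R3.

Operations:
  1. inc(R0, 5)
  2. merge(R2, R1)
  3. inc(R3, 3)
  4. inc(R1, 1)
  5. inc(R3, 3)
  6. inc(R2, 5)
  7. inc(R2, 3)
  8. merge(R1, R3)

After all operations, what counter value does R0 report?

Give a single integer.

Op 1: inc R0 by 5 -> R0=(5,0,0,0) value=5
Op 2: merge R2<->R1 -> R2=(0,0,0,0) R1=(0,0,0,0)
Op 3: inc R3 by 3 -> R3=(0,0,0,3) value=3
Op 4: inc R1 by 1 -> R1=(0,1,0,0) value=1
Op 5: inc R3 by 3 -> R3=(0,0,0,6) value=6
Op 6: inc R2 by 5 -> R2=(0,0,5,0) value=5
Op 7: inc R2 by 3 -> R2=(0,0,8,0) value=8
Op 8: merge R1<->R3 -> R1=(0,1,0,6) R3=(0,1,0,6)

Answer: 5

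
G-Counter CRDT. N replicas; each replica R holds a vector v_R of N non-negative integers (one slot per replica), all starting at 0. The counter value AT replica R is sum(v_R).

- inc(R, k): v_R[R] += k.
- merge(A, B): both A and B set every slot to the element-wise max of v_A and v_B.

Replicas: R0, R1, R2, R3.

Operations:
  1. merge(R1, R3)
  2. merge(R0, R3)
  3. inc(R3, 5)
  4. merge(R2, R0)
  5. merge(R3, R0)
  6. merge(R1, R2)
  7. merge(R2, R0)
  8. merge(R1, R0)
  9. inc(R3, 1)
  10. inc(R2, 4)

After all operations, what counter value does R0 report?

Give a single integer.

Op 1: merge R1<->R3 -> R1=(0,0,0,0) R3=(0,0,0,0)
Op 2: merge R0<->R3 -> R0=(0,0,0,0) R3=(0,0,0,0)
Op 3: inc R3 by 5 -> R3=(0,0,0,5) value=5
Op 4: merge R2<->R0 -> R2=(0,0,0,0) R0=(0,0,0,0)
Op 5: merge R3<->R0 -> R3=(0,0,0,5) R0=(0,0,0,5)
Op 6: merge R1<->R2 -> R1=(0,0,0,0) R2=(0,0,0,0)
Op 7: merge R2<->R0 -> R2=(0,0,0,5) R0=(0,0,0,5)
Op 8: merge R1<->R0 -> R1=(0,0,0,5) R0=(0,0,0,5)
Op 9: inc R3 by 1 -> R3=(0,0,0,6) value=6
Op 10: inc R2 by 4 -> R2=(0,0,4,5) value=9

Answer: 5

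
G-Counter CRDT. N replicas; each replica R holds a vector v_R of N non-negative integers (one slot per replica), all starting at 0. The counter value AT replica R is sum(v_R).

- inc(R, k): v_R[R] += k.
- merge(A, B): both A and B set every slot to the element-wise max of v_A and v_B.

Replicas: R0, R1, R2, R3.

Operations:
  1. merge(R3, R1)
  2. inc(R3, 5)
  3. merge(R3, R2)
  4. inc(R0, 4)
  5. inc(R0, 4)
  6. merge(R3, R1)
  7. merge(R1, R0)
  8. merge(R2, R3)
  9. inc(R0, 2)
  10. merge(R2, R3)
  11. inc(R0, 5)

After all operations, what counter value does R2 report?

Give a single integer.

Answer: 5

Derivation:
Op 1: merge R3<->R1 -> R3=(0,0,0,0) R1=(0,0,0,0)
Op 2: inc R3 by 5 -> R3=(0,0,0,5) value=5
Op 3: merge R3<->R2 -> R3=(0,0,0,5) R2=(0,0,0,5)
Op 4: inc R0 by 4 -> R0=(4,0,0,0) value=4
Op 5: inc R0 by 4 -> R0=(8,0,0,0) value=8
Op 6: merge R3<->R1 -> R3=(0,0,0,5) R1=(0,0,0,5)
Op 7: merge R1<->R0 -> R1=(8,0,0,5) R0=(8,0,0,5)
Op 8: merge R2<->R3 -> R2=(0,0,0,5) R3=(0,0,0,5)
Op 9: inc R0 by 2 -> R0=(10,0,0,5) value=15
Op 10: merge R2<->R3 -> R2=(0,0,0,5) R3=(0,0,0,5)
Op 11: inc R0 by 5 -> R0=(15,0,0,5) value=20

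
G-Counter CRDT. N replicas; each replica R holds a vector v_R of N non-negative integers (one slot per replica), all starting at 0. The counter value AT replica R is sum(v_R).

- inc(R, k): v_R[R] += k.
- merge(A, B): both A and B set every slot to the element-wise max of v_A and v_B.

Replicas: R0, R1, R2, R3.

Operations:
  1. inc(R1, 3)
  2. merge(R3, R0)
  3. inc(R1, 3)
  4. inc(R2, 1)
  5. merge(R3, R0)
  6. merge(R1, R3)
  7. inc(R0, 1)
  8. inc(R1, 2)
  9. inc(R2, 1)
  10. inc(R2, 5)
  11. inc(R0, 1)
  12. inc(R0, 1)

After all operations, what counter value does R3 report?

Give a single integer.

Op 1: inc R1 by 3 -> R1=(0,3,0,0) value=3
Op 2: merge R3<->R0 -> R3=(0,0,0,0) R0=(0,0,0,0)
Op 3: inc R1 by 3 -> R1=(0,6,0,0) value=6
Op 4: inc R2 by 1 -> R2=(0,0,1,0) value=1
Op 5: merge R3<->R0 -> R3=(0,0,0,0) R0=(0,0,0,0)
Op 6: merge R1<->R3 -> R1=(0,6,0,0) R3=(0,6,0,0)
Op 7: inc R0 by 1 -> R0=(1,0,0,0) value=1
Op 8: inc R1 by 2 -> R1=(0,8,0,0) value=8
Op 9: inc R2 by 1 -> R2=(0,0,2,0) value=2
Op 10: inc R2 by 5 -> R2=(0,0,7,0) value=7
Op 11: inc R0 by 1 -> R0=(2,0,0,0) value=2
Op 12: inc R0 by 1 -> R0=(3,0,0,0) value=3

Answer: 6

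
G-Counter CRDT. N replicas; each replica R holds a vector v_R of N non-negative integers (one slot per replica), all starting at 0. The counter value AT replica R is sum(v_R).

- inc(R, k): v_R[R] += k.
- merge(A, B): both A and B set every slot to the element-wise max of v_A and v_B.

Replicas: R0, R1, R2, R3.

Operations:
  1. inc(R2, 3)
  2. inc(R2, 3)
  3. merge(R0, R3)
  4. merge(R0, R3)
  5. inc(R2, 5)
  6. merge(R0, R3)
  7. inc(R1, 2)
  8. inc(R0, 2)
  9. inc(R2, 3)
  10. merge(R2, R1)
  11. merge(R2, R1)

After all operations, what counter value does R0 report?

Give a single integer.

Op 1: inc R2 by 3 -> R2=(0,0,3,0) value=3
Op 2: inc R2 by 3 -> R2=(0,0,6,0) value=6
Op 3: merge R0<->R3 -> R0=(0,0,0,0) R3=(0,0,0,0)
Op 4: merge R0<->R3 -> R0=(0,0,0,0) R3=(0,0,0,0)
Op 5: inc R2 by 5 -> R2=(0,0,11,0) value=11
Op 6: merge R0<->R3 -> R0=(0,0,0,0) R3=(0,0,0,0)
Op 7: inc R1 by 2 -> R1=(0,2,0,0) value=2
Op 8: inc R0 by 2 -> R0=(2,0,0,0) value=2
Op 9: inc R2 by 3 -> R2=(0,0,14,0) value=14
Op 10: merge R2<->R1 -> R2=(0,2,14,0) R1=(0,2,14,0)
Op 11: merge R2<->R1 -> R2=(0,2,14,0) R1=(0,2,14,0)

Answer: 2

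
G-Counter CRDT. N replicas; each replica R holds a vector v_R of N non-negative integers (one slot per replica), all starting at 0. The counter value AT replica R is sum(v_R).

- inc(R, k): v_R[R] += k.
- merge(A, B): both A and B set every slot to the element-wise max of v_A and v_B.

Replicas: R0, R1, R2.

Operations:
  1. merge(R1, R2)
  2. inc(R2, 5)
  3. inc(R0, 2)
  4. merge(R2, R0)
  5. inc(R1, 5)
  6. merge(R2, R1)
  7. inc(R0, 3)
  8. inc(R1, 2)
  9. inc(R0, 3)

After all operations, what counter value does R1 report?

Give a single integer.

Answer: 14

Derivation:
Op 1: merge R1<->R2 -> R1=(0,0,0) R2=(0,0,0)
Op 2: inc R2 by 5 -> R2=(0,0,5) value=5
Op 3: inc R0 by 2 -> R0=(2,0,0) value=2
Op 4: merge R2<->R0 -> R2=(2,0,5) R0=(2,0,5)
Op 5: inc R1 by 5 -> R1=(0,5,0) value=5
Op 6: merge R2<->R1 -> R2=(2,5,5) R1=(2,5,5)
Op 7: inc R0 by 3 -> R0=(5,0,5) value=10
Op 8: inc R1 by 2 -> R1=(2,7,5) value=14
Op 9: inc R0 by 3 -> R0=(8,0,5) value=13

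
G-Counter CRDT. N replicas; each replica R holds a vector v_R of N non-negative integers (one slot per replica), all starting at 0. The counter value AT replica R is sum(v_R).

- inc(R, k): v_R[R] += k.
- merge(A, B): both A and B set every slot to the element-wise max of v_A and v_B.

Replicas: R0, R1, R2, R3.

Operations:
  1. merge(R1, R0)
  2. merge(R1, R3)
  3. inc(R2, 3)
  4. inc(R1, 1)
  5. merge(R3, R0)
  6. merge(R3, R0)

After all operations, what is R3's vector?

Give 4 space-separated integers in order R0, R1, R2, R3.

Answer: 0 0 0 0

Derivation:
Op 1: merge R1<->R0 -> R1=(0,0,0,0) R0=(0,0,0,0)
Op 2: merge R1<->R3 -> R1=(0,0,0,0) R3=(0,0,0,0)
Op 3: inc R2 by 3 -> R2=(0,0,3,0) value=3
Op 4: inc R1 by 1 -> R1=(0,1,0,0) value=1
Op 5: merge R3<->R0 -> R3=(0,0,0,0) R0=(0,0,0,0)
Op 6: merge R3<->R0 -> R3=(0,0,0,0) R0=(0,0,0,0)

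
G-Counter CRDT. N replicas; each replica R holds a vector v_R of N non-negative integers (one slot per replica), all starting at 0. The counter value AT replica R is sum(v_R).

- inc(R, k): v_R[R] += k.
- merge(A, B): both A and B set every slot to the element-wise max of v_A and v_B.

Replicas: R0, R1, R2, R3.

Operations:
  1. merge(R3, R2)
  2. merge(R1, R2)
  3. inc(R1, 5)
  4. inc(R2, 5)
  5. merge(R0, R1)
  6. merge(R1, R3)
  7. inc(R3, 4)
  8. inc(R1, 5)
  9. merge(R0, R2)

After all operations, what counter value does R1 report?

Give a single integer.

Answer: 10

Derivation:
Op 1: merge R3<->R2 -> R3=(0,0,0,0) R2=(0,0,0,0)
Op 2: merge R1<->R2 -> R1=(0,0,0,0) R2=(0,0,0,0)
Op 3: inc R1 by 5 -> R1=(0,5,0,0) value=5
Op 4: inc R2 by 5 -> R2=(0,0,5,0) value=5
Op 5: merge R0<->R1 -> R0=(0,5,0,0) R1=(0,5,0,0)
Op 6: merge R1<->R3 -> R1=(0,5,0,0) R3=(0,5,0,0)
Op 7: inc R3 by 4 -> R3=(0,5,0,4) value=9
Op 8: inc R1 by 5 -> R1=(0,10,0,0) value=10
Op 9: merge R0<->R2 -> R0=(0,5,5,0) R2=(0,5,5,0)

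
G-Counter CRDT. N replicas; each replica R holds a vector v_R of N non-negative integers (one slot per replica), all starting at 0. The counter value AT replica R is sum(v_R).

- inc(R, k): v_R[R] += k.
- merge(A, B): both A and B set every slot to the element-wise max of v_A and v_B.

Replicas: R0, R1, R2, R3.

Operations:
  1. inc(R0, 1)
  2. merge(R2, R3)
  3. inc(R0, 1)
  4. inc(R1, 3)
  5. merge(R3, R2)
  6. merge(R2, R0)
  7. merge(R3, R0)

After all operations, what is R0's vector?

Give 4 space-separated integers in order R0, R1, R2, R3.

Op 1: inc R0 by 1 -> R0=(1,0,0,0) value=1
Op 2: merge R2<->R3 -> R2=(0,0,0,0) R3=(0,0,0,0)
Op 3: inc R0 by 1 -> R0=(2,0,0,0) value=2
Op 4: inc R1 by 3 -> R1=(0,3,0,0) value=3
Op 5: merge R3<->R2 -> R3=(0,0,0,0) R2=(0,0,0,0)
Op 6: merge R2<->R0 -> R2=(2,0,0,0) R0=(2,0,0,0)
Op 7: merge R3<->R0 -> R3=(2,0,0,0) R0=(2,0,0,0)

Answer: 2 0 0 0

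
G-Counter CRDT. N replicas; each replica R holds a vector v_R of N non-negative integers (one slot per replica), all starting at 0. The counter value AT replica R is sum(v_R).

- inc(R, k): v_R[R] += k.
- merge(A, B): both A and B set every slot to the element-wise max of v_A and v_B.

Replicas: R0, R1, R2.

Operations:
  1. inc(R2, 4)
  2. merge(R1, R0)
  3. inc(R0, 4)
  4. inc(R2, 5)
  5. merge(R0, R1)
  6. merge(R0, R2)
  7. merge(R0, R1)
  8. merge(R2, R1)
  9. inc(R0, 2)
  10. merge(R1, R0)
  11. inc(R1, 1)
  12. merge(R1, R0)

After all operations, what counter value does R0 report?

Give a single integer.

Op 1: inc R2 by 4 -> R2=(0,0,4) value=4
Op 2: merge R1<->R0 -> R1=(0,0,0) R0=(0,0,0)
Op 3: inc R0 by 4 -> R0=(4,0,0) value=4
Op 4: inc R2 by 5 -> R2=(0,0,9) value=9
Op 5: merge R0<->R1 -> R0=(4,0,0) R1=(4,0,0)
Op 6: merge R0<->R2 -> R0=(4,0,9) R2=(4,0,9)
Op 7: merge R0<->R1 -> R0=(4,0,9) R1=(4,0,9)
Op 8: merge R2<->R1 -> R2=(4,0,9) R1=(4,0,9)
Op 9: inc R0 by 2 -> R0=(6,0,9) value=15
Op 10: merge R1<->R0 -> R1=(6,0,9) R0=(6,0,9)
Op 11: inc R1 by 1 -> R1=(6,1,9) value=16
Op 12: merge R1<->R0 -> R1=(6,1,9) R0=(6,1,9)

Answer: 16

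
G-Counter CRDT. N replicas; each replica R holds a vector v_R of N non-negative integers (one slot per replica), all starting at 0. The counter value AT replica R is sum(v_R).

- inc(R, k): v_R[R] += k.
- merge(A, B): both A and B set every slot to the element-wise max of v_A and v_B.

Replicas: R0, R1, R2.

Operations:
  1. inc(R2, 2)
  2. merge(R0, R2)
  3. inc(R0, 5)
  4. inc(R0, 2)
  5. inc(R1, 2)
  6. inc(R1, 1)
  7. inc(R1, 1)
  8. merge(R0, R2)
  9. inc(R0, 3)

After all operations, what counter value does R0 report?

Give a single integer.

Op 1: inc R2 by 2 -> R2=(0,0,2) value=2
Op 2: merge R0<->R2 -> R0=(0,0,2) R2=(0,0,2)
Op 3: inc R0 by 5 -> R0=(5,0,2) value=7
Op 4: inc R0 by 2 -> R0=(7,0,2) value=9
Op 5: inc R1 by 2 -> R1=(0,2,0) value=2
Op 6: inc R1 by 1 -> R1=(0,3,0) value=3
Op 7: inc R1 by 1 -> R1=(0,4,0) value=4
Op 8: merge R0<->R2 -> R0=(7,0,2) R2=(7,0,2)
Op 9: inc R0 by 3 -> R0=(10,0,2) value=12

Answer: 12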